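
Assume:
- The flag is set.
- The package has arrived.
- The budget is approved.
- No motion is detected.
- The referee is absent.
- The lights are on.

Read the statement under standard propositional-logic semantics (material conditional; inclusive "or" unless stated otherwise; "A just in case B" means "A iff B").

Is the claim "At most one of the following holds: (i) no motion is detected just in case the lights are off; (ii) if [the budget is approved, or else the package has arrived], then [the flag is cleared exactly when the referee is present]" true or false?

Let S = "motion is detected" (F), V = "the lights are on" (T), R = "the budget is approved" (T), Q = "the package has arrived" (T), P = "the flag is set" (T), U = "the referee is present" (F).
Parsed as (~S <-> ~V) nand ((R | Q) -> (~P <-> U))

~S = ~F = T
~V = ~T = F
~S <-> ~V = T <-> F = F
R | Q = T | T = T
~P = ~T = F
~P <-> U = F <-> F = T
(R | Q) -> (~P <-> U) = T -> T = T
(~S <-> ~V) nand ((R | Q) -> (~P <-> U)) = F nand T = T

True.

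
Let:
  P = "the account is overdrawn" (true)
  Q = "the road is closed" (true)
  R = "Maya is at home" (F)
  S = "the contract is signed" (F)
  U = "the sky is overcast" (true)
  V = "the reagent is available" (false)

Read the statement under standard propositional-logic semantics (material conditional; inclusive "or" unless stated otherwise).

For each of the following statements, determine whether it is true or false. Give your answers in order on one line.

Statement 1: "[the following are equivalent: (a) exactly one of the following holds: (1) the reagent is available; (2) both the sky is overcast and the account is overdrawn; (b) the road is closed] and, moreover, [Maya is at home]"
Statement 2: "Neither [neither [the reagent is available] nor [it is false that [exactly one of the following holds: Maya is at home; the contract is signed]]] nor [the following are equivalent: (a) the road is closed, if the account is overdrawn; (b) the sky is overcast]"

Statement 1: In symbols: ((V xor (U and P)) iff Q) and R

U and P = True and True = True
V xor (U and P) = False xor True = True
(V xor (U and P)) iff Q = True iff True = True
((V xor (U and P)) iff Q) and R = True and False = False
Hence Statement 1 is false.

Statement 2: Formalization: (V nor not (R xor S)) nor ((P -> Q) iff U)

R xor S = False xor False = False
not (R xor S) = not False = True
V nor not (R xor S) = False nor True = False
P -> Q = True -> True = True
(P -> Q) iff U = True iff True = True
(V nor not (R xor S)) nor ((P -> Q) iff U) = False nor True = False
So Statement 2 is false.

Statement 1 False / Statement 2 False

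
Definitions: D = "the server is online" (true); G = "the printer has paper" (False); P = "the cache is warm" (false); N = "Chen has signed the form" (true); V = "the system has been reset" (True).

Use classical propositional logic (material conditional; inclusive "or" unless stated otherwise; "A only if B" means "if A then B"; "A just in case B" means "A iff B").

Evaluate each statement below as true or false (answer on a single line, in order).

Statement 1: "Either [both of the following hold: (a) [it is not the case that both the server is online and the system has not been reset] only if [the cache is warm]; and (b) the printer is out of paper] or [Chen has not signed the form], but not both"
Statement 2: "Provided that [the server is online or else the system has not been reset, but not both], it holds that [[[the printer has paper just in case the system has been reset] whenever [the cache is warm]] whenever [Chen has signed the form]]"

Statement 1: This is (((D ↑ ¬V) → P) ∧ ¬G) ⊕ ¬N.

¬V = ¬T = F
D ↑ ¬V = T ↑ F = T
(D ↑ ¬V) → P = T → F = F
¬G = ¬F = T
((D ↑ ¬V) → P) ∧ ¬G = F ∧ T = F
¬N = ¬T = F
(((D ↑ ¬V) → P) ∧ ¬G) ⊕ ¬N = F ⊕ F = F
Thus Statement 1 is false.

Statement 2: In symbols: (D ⊕ ¬V) → (N → (P → (G ↔ V)))

¬V = ¬T = F
D ⊕ ¬V = T ⊕ F = T
G ↔ V = F ↔ T = F
P → (G ↔ V) = F → F = T
N → (P → (G ↔ V)) = T → T = T
(D ⊕ ¬V) → (N → (P → (G ↔ V))) = T → T = T
Thus Statement 2 is true.

Statement 1 F / Statement 2 T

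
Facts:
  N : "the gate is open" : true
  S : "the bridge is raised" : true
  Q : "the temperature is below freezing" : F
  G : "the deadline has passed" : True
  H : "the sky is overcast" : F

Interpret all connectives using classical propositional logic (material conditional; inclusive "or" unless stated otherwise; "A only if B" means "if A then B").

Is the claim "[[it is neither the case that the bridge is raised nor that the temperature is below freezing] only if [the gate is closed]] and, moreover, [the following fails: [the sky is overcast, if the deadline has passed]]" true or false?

Parsed as ((S ↓ Q) → ¬N) ∧ ¬(G → H)

S ↓ Q = T ↓ F = F
¬N = ¬T = F
(S ↓ Q) → ¬N = F → F = T
G → H = T → F = F
¬(G → H) = ¬F = T
((S ↓ Q) → ¬N) ∧ ¬(G → H) = T ∧ T = T

True.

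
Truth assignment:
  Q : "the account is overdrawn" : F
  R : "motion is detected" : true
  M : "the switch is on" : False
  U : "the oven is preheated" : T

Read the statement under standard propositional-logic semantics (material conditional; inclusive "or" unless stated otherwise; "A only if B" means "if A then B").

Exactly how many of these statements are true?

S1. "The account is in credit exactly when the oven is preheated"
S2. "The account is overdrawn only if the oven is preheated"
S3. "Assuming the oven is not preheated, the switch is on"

S1: Formalization: ¬Q ↔ U

¬Q = ¬F = T
¬Q ↔ U = T ↔ T = T
Thus S1 is true.

S2: This is Q → U.

Q → U = F → T = T
So S2 is true.

S3: Parsed as ¬U → M

¬U = ¬T = F
¬U → M = F → F = T
So S3 is true.

Count: 3.

3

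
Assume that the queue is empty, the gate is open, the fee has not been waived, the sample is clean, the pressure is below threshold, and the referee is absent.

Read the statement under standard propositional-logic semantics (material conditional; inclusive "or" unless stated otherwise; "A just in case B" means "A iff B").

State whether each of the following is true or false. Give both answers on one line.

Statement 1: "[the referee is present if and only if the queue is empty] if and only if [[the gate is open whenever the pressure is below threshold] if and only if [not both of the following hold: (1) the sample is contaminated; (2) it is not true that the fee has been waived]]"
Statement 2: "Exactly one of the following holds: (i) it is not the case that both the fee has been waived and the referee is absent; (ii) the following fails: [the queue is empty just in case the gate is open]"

Statement 1 false; Statement 2 true

Let V = "the referee is present" (F), P = "the queue is empty" (T), U = "the pressure is above threshold" (F), Q = "the gate is open" (T), S = "the sample is contaminated" (F), R = "the fee has been waived" (F).

Statement 1: This is (V <-> P) <-> ((~U -> Q) <-> (S nand ~R)).

V <-> P = F <-> T = F
~U = ~F = T
~U -> Q = T -> T = T
~R = ~F = T
S nand ~R = F nand T = T
(~U -> Q) <-> (S nand ~R) = T <-> T = T
(V <-> P) <-> ((~U -> Q) <-> (S nand ~R)) = F <-> T = F
So Statement 1 is false.

Statement 2: Parsed as (R nand ~V) xor ~(P <-> Q)

~V = ~F = T
R nand ~V = F nand T = T
P <-> Q = T <-> T = T
~(P <-> Q) = ~T = F
(R nand ~V) xor ~(P <-> Q) = T xor F = T
Thus Statement 2 is true.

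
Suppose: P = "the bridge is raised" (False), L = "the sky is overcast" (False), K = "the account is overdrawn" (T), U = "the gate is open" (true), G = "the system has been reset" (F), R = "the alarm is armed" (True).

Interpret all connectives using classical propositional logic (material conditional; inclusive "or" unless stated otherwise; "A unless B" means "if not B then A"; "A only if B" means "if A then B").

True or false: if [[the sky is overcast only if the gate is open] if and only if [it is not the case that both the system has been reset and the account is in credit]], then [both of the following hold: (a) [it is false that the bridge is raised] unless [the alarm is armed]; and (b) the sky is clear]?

This is ((L -> U) iff (G nand not K)) -> ((not P or R) and not L).

L -> U = False -> True = True
not K = not True = False
G nand not K = False nand False = True
(L -> U) iff (G nand not K) = True iff True = True
not P = not False = True
not P or R = True or True = True
not L = not False = True
(not P or R) and not L = True and True = True
((L -> U) iff (G nand not K)) -> ((not P or R) and not L) = True -> True = True

The statement is true.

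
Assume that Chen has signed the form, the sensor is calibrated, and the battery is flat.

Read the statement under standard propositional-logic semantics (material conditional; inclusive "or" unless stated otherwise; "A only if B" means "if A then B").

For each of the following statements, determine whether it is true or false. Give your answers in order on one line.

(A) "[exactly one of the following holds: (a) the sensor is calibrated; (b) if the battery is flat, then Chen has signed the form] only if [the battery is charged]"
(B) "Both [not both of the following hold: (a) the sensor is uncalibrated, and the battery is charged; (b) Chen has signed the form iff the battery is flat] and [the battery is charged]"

(A) T / (B) F

Let K = "the sensor is calibrated" (T), H = "the battery is charged" (F), R = "Chen has signed the form" (T).

(A): In symbols: (K xor (~H -> R)) -> H

~H = ~F = T
~H -> R = T -> T = T
K xor (~H -> R) = T xor T = F
(K xor (~H -> R)) -> H = F -> F = T
Hence (A) is true.

(B): Parsed as ((~K & H) nand (R <-> ~H)) & H

~K = ~T = F
~K & H = F & F = F
~H = ~F = T
R <-> ~H = T <-> T = T
(~K & H) nand (R <-> ~H) = F nand T = T
((~K & H) nand (R <-> ~H)) & H = T & F = F
So (B) is false.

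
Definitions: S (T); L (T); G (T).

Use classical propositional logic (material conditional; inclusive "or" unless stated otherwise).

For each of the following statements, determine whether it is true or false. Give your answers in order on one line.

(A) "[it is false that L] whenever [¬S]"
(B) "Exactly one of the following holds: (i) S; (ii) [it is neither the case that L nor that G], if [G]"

(A) true / (B) true

(A): Formalization: not S -> not L

not S = not True = False
not L = not True = False
not S -> not L = False -> False = True
Hence (A) is true.

(B): In symbols: S xor (G -> (L nor G))

L nor G = True nor True = False
G -> (L nor G) = True -> False = False
S xor (G -> (L nor G)) = True xor False = True
Hence (B) is true.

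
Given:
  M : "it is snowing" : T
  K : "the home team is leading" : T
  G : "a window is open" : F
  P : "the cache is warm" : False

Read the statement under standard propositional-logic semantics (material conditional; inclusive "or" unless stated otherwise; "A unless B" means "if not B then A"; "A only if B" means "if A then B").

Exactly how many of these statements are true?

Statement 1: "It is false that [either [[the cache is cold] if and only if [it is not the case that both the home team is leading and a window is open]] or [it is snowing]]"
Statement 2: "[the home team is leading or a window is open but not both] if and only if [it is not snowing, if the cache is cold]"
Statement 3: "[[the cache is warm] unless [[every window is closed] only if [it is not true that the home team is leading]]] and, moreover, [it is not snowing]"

0

Statement 1: In symbols: ~((~P <-> (K nand G)) | M)

~P = ~F = T
K nand G = T nand F = T
~P <-> (K nand G) = T <-> T = T
(~P <-> (K nand G)) | M = T | T = T
~((~P <-> (K nand G)) | M) = ~T = F
Thus Statement 1 is false.

Statement 2: In symbols: (K xor G) <-> (~P -> ~M)

K xor G = T xor F = T
~P = ~F = T
~M = ~T = F
~P -> ~M = T -> F = F
(K xor G) <-> (~P -> ~M) = T <-> F = F
Hence Statement 2 is false.

Statement 3: Parsed as (P | (~G -> ~K)) & ~M

~G = ~F = T
~K = ~T = F
~G -> ~K = T -> F = F
P | (~G -> ~K) = F | F = F
~M = ~T = F
(P | (~G -> ~K)) & ~M = F & F = F
Thus Statement 3 is false.

Count: 0.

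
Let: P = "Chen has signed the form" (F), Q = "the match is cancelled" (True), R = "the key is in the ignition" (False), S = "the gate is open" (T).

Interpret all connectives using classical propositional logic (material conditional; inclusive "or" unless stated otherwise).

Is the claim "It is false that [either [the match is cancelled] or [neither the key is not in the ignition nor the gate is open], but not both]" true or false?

False.

Values: Q=True, R=False, S=True.
Formalization: not (Q xor (not R nor S))

not R = not False = True
not R nor S = True nor True = False
Q xor (not R nor S) = True xor False = True
not (Q xor (not R nor S)) = not True = False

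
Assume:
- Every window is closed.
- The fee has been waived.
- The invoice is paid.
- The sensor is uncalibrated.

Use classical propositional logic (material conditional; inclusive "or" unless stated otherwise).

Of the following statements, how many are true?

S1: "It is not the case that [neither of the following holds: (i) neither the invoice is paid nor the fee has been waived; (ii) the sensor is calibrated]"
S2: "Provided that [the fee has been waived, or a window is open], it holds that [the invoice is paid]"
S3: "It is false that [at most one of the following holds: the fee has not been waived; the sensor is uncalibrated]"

1

Let R = "the invoice is paid" (T), Q = "the fee has been waived" (T), S = "the sensor is calibrated" (F), P = "a window is open" (F).

S1: Formalization: ~((R nor Q) nor S)

R nor Q = T nor T = F
(R nor Q) nor S = F nor F = T
~((R nor Q) nor S) = ~T = F
Hence S1 is false.

S2: Parsed as (Q | P) -> R

Q | P = T | F = T
(Q | P) -> R = T -> T = T
So S2 is true.

S3: This is ~(~Q nand ~S).

~Q = ~T = F
~S = ~F = T
~Q nand ~S = F nand T = T
~(~Q nand ~S) = ~T = F
So S3 is false.

Count: 1.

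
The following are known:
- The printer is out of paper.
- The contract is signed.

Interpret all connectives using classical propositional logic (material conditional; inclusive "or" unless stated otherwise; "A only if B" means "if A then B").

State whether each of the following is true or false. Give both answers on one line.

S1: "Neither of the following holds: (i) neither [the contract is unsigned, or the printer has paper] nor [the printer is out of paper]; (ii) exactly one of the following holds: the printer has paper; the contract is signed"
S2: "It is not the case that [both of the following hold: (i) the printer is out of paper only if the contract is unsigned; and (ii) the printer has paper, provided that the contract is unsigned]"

Let Q = "the contract is signed" (T), P = "the printer has paper" (F).

S1: In symbols: ((~Q | P) nor ~P) nor (P xor Q)

~Q = ~T = F
~Q | P = F | F = F
~P = ~F = T
(~Q | P) nor ~P = F nor T = F
P xor Q = F xor T = T
((~Q | P) nor ~P) nor (P xor Q) = F nor T = F
Hence S1 is false.

S2: Parsed as ~((~P -> ~Q) & (~Q -> P))

~P = ~F = T
~Q = ~T = F
~P -> ~Q = T -> F = F
~Q = ~T = F
~Q -> P = F -> F = T
(~P -> ~Q) & (~Q -> P) = F & T = F
~((~P -> ~Q) & (~Q -> P)) = ~F = T
Hence S2 is true.

S1 F / S2 T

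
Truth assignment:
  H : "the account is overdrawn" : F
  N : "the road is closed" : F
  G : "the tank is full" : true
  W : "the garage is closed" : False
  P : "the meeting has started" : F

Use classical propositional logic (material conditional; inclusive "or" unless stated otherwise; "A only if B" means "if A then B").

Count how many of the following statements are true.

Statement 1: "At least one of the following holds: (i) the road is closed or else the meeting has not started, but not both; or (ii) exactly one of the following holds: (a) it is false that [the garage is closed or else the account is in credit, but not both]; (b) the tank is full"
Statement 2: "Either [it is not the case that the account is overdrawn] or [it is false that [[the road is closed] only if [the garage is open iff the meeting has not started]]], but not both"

2

Statement 1: This is (N ⊕ ¬P) ∨ (¬(W ⊕ ¬H) ⊕ G).

¬P = ¬F = T
N ⊕ ¬P = F ⊕ T = T
¬H = ¬F = T
W ⊕ ¬H = F ⊕ T = T
¬(W ⊕ ¬H) = ¬T = F
¬(W ⊕ ¬H) ⊕ G = F ⊕ T = T
(N ⊕ ¬P) ∨ (¬(W ⊕ ¬H) ⊕ G) = T ∨ T = T
Thus Statement 1 is true.

Statement 2: In symbols: ¬H ⊕ ¬(N → (¬W ↔ ¬P))

¬H = ¬F = T
¬W = ¬F = T
¬P = ¬F = T
¬W ↔ ¬P = T ↔ T = T
N → (¬W ↔ ¬P) = F → T = T
¬(N → (¬W ↔ ¬P)) = ¬T = F
¬H ⊕ ¬(N → (¬W ↔ ¬P)) = T ⊕ F = T
Hence Statement 2 is true.

True statements: 2 (Statement 1, Statement 2).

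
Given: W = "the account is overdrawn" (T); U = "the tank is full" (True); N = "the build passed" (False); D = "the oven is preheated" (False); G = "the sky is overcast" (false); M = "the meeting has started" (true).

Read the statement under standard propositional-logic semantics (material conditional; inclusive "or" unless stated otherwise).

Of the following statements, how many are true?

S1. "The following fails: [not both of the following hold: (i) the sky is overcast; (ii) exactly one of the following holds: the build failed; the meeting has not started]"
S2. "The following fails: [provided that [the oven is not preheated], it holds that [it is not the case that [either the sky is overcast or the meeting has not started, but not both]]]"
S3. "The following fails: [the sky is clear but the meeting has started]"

0

S1: Parsed as ~(G nand (~N xor ~M))

~N = ~F = T
~M = ~T = F
~N xor ~M = T xor F = T
G nand (~N xor ~M) = F nand T = T
~(G nand (~N xor ~M)) = ~T = F
So S1 is false.

S2: Formalization: ~(~D -> ~(G xor ~M))

~D = ~F = T
~M = ~T = F
G xor ~M = F xor F = F
~(G xor ~M) = ~F = T
~D -> ~(G xor ~M) = T -> T = T
~(~D -> ~(G xor ~M)) = ~T = F
Thus S2 is false.

S3: In symbols: ~(~G & M)

~G = ~F = T
~G & M = T & T = T
~(~G & M) = ~T = F
So S3 is false.

True statements: 0 (none).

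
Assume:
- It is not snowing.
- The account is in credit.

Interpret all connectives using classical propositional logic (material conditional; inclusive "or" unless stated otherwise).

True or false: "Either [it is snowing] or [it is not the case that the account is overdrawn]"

The statement is true.

Let P = "it is snowing" (F), Q = "the account is overdrawn" (F).
Formalization: P ∨ ¬Q

¬Q = ¬F = T
P ∨ ¬Q = F ∨ T = T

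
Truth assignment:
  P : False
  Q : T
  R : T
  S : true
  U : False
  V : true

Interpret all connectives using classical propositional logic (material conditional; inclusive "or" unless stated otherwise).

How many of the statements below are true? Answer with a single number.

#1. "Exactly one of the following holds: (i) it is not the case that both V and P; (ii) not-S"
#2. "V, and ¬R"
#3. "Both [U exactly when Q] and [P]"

1

#1: Parsed as (V nand P) xor ~S

V nand P = T nand F = T
~S = ~T = F
(V nand P) xor ~S = T xor F = T
Hence #1 is true.

#2: This is V & ~R.

~R = ~T = F
V & ~R = T & F = F
Thus #2 is false.

#3: This is (U <-> Q) & P.

U <-> Q = F <-> T = F
(U <-> Q) & P = F & F = F
So #3 is false.

1 of the 3 statements is true (#1).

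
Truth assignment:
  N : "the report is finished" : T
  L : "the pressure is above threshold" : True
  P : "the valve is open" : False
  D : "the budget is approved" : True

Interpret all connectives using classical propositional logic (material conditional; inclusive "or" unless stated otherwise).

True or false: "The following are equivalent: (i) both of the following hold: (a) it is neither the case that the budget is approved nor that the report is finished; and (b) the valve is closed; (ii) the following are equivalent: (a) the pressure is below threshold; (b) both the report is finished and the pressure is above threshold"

true

In symbols: ((D ↓ N) ∧ ¬P) ↔ (¬L ↔ (N ∧ L))

D ↓ N = T ↓ T = F
¬P = ¬F = T
(D ↓ N) ∧ ¬P = F ∧ T = F
¬L = ¬T = F
N ∧ L = T ∧ T = T
¬L ↔ (N ∧ L) = F ↔ T = F
((D ↓ N) ∧ ¬P) ↔ (¬L ↔ (N ∧ L)) = F ↔ F = T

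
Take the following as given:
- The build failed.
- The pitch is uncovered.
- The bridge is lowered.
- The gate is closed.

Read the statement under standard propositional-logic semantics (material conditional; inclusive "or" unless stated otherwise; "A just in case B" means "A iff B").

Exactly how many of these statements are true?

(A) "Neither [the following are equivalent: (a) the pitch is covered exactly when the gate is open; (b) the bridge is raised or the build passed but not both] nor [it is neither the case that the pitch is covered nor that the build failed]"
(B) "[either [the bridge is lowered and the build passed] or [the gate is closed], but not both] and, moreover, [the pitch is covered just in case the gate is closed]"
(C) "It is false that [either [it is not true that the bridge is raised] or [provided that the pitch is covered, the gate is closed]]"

1

Let Q = "the pitch is covered" (F), S = "the gate is open" (F), R = "the bridge is raised" (F), P = "the build passed" (F).

(A): Formalization: ((Q <-> S) <-> (R xor P)) nor (Q nor ~P)

Q <-> S = F <-> F = T
R xor P = F xor F = F
(Q <-> S) <-> (R xor P) = T <-> F = F
~P = ~F = T
Q nor ~P = F nor T = F
((Q <-> S) <-> (R xor P)) nor (Q nor ~P) = F nor F = T
Hence (A) is true.

(B): Formalization: ((~R & P) xor ~S) & (Q <-> ~S)

~R = ~F = T
~R & P = T & F = F
~S = ~F = T
(~R & P) xor ~S = F xor T = T
~S = ~F = T
Q <-> ~S = F <-> T = F
((~R & P) xor ~S) & (Q <-> ~S) = T & F = F
So (B) is false.

(C): In symbols: ~(~R | (Q -> ~S))

~R = ~F = T
~S = ~F = T
Q -> ~S = F -> T = T
~R | (Q -> ~S) = T | T = T
~(~R | (Q -> ~S)) = ~T = F
Hence (C) is false.

True statements: 1 ((A)).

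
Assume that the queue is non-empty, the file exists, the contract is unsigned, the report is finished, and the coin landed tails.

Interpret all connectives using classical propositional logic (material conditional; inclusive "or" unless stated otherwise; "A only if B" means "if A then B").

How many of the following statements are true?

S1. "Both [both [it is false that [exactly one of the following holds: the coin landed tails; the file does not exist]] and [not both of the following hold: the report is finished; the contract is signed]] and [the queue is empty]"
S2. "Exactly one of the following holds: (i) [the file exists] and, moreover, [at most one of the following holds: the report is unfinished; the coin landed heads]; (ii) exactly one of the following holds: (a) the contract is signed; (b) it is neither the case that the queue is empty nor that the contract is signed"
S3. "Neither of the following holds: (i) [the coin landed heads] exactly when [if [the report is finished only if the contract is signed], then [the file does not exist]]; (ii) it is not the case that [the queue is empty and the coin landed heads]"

0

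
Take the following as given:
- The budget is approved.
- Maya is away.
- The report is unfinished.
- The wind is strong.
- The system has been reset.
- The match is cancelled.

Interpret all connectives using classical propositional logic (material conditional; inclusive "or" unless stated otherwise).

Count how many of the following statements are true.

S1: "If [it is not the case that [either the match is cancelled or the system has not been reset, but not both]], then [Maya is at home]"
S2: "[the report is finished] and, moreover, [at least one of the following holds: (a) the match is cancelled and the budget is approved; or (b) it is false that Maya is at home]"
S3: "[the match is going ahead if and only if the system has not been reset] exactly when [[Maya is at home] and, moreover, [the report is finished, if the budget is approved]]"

Let M = "the match is cancelled" (True), D = "the system has been reset" (True), N = "Maya is at home" (False), K = "the report is finished" (False), R = "the budget is approved" (True).

S1: In symbols: not (M xor not D) -> N

not D = not True = False
M xor not D = True xor False = True
not (M xor not D) = not True = False
not (M xor not D) -> N = False -> False = True
Thus S1 is true.

S2: This is K and ((M and R) or not N).

M and R = True and True = True
not N = not False = True
(M and R) or not N = True or True = True
K and ((M and R) or not N) = False and True = False
So S2 is false.

S3: Formalization: (not M iff not D) iff (N and (R -> K))

not M = not True = False
not D = not True = False
not M iff not D = False iff False = True
R -> K = True -> False = False
N and (R -> K) = False and False = False
(not M iff not D) iff (N and (R -> K)) = True iff False = False
Thus S3 is false.

Count: 1.

1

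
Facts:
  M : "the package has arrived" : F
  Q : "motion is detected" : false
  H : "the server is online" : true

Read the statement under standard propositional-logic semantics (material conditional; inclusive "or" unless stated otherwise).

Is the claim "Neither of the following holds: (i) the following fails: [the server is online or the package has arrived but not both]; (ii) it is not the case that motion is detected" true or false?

False

In symbols: not (H xor M) nor not Q

H xor M = True xor False = True
not (H xor M) = not True = False
not Q = not False = True
not (H xor M) nor not Q = False nor True = False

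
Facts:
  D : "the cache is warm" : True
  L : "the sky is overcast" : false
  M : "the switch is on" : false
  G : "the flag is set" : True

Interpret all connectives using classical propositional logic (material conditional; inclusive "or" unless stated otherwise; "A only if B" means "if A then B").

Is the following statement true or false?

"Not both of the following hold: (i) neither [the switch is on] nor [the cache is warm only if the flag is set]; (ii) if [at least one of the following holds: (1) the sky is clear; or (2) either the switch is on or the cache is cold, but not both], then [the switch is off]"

The statement is true.

In symbols: (M nor (D -> G)) nand ((not L or (M xor not D)) -> not M)

D -> G = True -> True = True
M nor (D -> G) = False nor True = False
not L = not False = True
not D = not True = False
M xor not D = False xor False = False
not L or (M xor not D) = True or False = True
not M = not False = True
(not L or (M xor not D)) -> not M = True -> True = True
(M nor (D -> G)) nand ((not L or (M xor not D)) -> not M) = False nand True = True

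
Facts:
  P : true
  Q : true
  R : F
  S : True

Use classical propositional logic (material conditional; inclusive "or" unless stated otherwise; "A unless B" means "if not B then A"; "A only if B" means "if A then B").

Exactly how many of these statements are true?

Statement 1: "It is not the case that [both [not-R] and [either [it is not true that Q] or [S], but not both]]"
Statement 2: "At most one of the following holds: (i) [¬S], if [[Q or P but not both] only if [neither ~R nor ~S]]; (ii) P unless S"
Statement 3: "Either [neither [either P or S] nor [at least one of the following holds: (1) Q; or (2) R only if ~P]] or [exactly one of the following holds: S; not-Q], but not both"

2

Statement 1: Parsed as ~(~R & (~Q xor S))

~R = ~F = T
~Q = ~T = F
~Q xor S = F xor T = T
~R & (~Q xor S) = T & T = T
~(~R & (~Q xor S)) = ~T = F
So Statement 1 is false.

Statement 2: This is (((Q xor P) -> (~R nor ~S)) -> ~S) nand (P | S).

Q xor P = T xor T = F
~R = ~F = T
~S = ~T = F
~R nor ~S = T nor F = F
(Q xor P) -> (~R nor ~S) = F -> F = T
~S = ~T = F
((Q xor P) -> (~R nor ~S)) -> ~S = T -> F = F
P | S = T | T = T
(((Q xor P) -> (~R nor ~S)) -> ~S) nand (P | S) = F nand T = T
Thus Statement 2 is true.

Statement 3: This is ((P | S) nor (Q | (R -> ~P))) xor (S xor ~Q).

P | S = T | T = T
~P = ~T = F
R -> ~P = F -> F = T
Q | (R -> ~P) = T | T = T
(P | S) nor (Q | (R -> ~P)) = T nor T = F
~Q = ~T = F
S xor ~Q = T xor F = T
((P | S) nor (Q | (R -> ~P))) xor (S xor ~Q) = F xor T = T
Hence Statement 3 is true.

True statements: 2 (Statement 2, Statement 3).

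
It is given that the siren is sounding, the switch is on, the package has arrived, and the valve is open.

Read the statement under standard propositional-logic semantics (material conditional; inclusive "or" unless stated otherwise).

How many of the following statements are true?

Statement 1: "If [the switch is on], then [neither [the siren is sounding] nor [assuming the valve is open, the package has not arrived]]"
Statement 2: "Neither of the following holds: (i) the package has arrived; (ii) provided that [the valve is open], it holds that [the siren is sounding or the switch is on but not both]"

Let M = "the switch is on" (T), L = "the siren is sounding" (T), Q = "the valve is open" (T), V = "the package has arrived" (T).

Statement 1: In symbols: M -> (L nor (Q -> ~V))

~V = ~T = F
Q -> ~V = T -> F = F
L nor (Q -> ~V) = T nor F = F
M -> (L nor (Q -> ~V)) = T -> F = F
Hence Statement 1 is false.

Statement 2: Parsed as V nor (Q -> (L xor M))

L xor M = T xor T = F
Q -> (L xor M) = T -> F = F
V nor (Q -> (L xor M)) = T nor F = F
Thus Statement 2 is false.

0 of the 2 statements are true (none).

0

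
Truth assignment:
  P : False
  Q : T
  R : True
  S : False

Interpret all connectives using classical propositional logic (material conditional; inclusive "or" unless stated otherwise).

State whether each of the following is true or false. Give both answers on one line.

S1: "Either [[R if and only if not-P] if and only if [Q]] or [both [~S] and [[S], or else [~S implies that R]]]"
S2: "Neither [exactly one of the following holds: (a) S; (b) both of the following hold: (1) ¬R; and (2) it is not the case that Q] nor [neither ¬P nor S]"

S1: In symbols: ((R iff not P) iff Q) or (not S and (S or (not S -> R)))

not P = not False = True
R iff not P = True iff True = True
(R iff not P) iff Q = True iff True = True
not S = not False = True
not S = not False = True
not S -> R = True -> True = True
S or (not S -> R) = False or True = True
not S and (S or (not S -> R)) = True and True = True
((R iff not P) iff Q) or (not S and (S or (not S -> R))) = True or True = True
Thus S1 is true.

S2: Formalization: (S xor (not R and not Q)) nor (not P nor S)

not R = not True = False
not Q = not True = False
not R and not Q = False and False = False
S xor (not R and not Q) = False xor False = False
not P = not False = True
not P nor S = True nor False = False
(S xor (not R and not Q)) nor (not P nor S) = False nor False = True
Hence S2 is true.

S1 True; S2 True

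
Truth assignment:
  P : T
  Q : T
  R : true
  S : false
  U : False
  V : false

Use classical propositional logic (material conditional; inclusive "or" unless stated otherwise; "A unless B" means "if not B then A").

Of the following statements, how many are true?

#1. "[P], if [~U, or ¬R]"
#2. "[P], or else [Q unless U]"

#1: This is (¬U ∨ ¬R) → P.

¬U = ¬F = T
¬R = ¬T = F
¬U ∨ ¬R = T ∨ F = T
(¬U ∨ ¬R) → P = T → T = T
So #1 is true.

#2: In symbols: P ∨ (Q ∨ U)

Q ∨ U = T ∨ F = T
P ∨ (Q ∨ U) = T ∨ T = T
Thus #2 is true.

Count: 2.

2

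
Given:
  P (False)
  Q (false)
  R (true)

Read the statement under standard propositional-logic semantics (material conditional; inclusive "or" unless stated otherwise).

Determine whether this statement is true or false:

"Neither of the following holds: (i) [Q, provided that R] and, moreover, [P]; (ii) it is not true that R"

true

Values: R=T, Q=F, P=F.
Parsed as ((R → Q) ∧ P) ↓ ¬R

R → Q = T → F = F
(R → Q) ∧ P = F ∧ F = F
¬R = ¬T = F
((R → Q) ∧ P) ↓ ¬R = F ↓ F = T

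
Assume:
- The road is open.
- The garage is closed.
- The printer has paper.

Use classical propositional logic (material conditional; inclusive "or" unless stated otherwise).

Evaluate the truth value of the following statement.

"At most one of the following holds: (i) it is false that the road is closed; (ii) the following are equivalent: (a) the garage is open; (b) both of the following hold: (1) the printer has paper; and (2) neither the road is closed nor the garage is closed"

Let Q = "the road is closed" (F), N = "the garage is closed" (T), L = "the printer has paper" (T).
Formalization: ¬Q ↑ (¬N ↔ (L ∧ (Q ↓ N)))

¬Q = ¬F = T
¬N = ¬T = F
Q ↓ N = F ↓ T = F
L ∧ (Q ↓ N) = T ∧ F = F
¬N ↔ (L ∧ (Q ↓ N)) = F ↔ F = T
¬Q ↑ (¬N ↔ (L ∧ (Q ↓ N))) = T ↑ T = F

The statement is false.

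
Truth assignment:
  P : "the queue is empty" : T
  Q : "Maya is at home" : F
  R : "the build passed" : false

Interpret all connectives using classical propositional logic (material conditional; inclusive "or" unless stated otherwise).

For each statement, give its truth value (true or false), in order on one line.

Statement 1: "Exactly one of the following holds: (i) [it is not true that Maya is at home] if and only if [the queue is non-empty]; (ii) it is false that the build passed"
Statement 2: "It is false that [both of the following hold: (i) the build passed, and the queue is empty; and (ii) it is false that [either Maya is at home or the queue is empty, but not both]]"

Statement 1 True, Statement 2 True

Statement 1: In symbols: (not Q iff not P) xor not R

not Q = not False = True
not P = not True = False
not Q iff not P = True iff False = False
not R = not False = True
(not Q iff not P) xor not R = False xor True = True
So Statement 1 is true.

Statement 2: Parsed as not ((R and P) and not (Q xor P))

R and P = False and True = False
Q xor P = False xor True = True
not (Q xor P) = not True = False
(R and P) and not (Q xor P) = False and False = False
not ((R and P) and not (Q xor P)) = not False = True
So Statement 2 is true.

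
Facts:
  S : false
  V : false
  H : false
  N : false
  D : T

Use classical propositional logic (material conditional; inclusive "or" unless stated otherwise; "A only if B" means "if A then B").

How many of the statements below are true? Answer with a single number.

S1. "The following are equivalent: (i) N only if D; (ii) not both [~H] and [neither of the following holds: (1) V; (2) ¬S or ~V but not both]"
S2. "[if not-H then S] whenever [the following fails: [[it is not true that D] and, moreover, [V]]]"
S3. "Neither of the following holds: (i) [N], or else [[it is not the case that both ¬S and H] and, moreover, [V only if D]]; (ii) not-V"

S1: In symbols: (N -> D) <-> (~H nand (V nor (~S xor ~V)))

N -> D = F -> T = T
~H = ~F = T
~S = ~F = T
~V = ~F = T
~S xor ~V = T xor T = F
V nor (~S xor ~V) = F nor F = T
~H nand (V nor (~S xor ~V)) = T nand T = F
(N -> D) <-> (~H nand (V nor (~S xor ~V))) = T <-> F = F
Thus S1 is false.

S2: Formalization: ~(~D & V) -> (~H -> S)

~D = ~T = F
~D & V = F & F = F
~(~D & V) = ~F = T
~H = ~F = T
~H -> S = T -> F = F
~(~D & V) -> (~H -> S) = T -> F = F
Thus S2 is false.

S3: Formalization: (N | ((~S nand H) & (V -> D))) nor ~V

~S = ~F = T
~S nand H = T nand F = T
V -> D = F -> T = T
(~S nand H) & (V -> D) = T & T = T
N | ((~S nand H) & (V -> D)) = F | T = T
~V = ~F = T
(N | ((~S nand H) & (V -> D))) nor ~V = T nor T = F
Hence S3 is false.

0 of the 3 statements are true (none).

0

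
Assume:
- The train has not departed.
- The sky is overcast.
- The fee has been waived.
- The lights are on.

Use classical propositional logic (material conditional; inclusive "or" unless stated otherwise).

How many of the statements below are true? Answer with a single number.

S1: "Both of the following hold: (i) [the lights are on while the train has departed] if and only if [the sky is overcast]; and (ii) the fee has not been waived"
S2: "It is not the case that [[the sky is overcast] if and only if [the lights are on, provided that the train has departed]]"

Let V = "the lights are on" (T), N = "the train has departed" (F), H = "the sky is overcast" (T), P = "the fee has been waived" (T).

S1: Formalization: ((V ∧ N) ↔ H) ∧ ¬P

V ∧ N = T ∧ F = F
(V ∧ N) ↔ H = F ↔ T = F
¬P = ¬T = F
((V ∧ N) ↔ H) ∧ ¬P = F ∧ F = F
Hence S1 is false.

S2: Formalization: ¬(H ↔ (N → V))

N → V = F → T = T
H ↔ (N → V) = T ↔ T = T
¬(H ↔ (N → V)) = ¬T = F
So S2 is false.

True statements: 0 (none).

0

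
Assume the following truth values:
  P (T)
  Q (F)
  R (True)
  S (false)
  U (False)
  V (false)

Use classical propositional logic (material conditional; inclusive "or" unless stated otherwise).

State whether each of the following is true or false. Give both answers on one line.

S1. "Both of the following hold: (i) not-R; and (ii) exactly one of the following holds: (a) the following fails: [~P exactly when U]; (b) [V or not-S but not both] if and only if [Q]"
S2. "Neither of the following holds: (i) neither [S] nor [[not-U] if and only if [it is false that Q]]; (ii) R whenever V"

S1 false, S2 false

S1: In symbols: ~R & (~(~P <-> U) xor ((V xor ~S) <-> Q))

~R = ~T = F
~P = ~T = F
~P <-> U = F <-> F = T
~(~P <-> U) = ~T = F
~S = ~F = T
V xor ~S = F xor T = T
(V xor ~S) <-> Q = T <-> F = F
~(~P <-> U) xor ((V xor ~S) <-> Q) = F xor F = F
~R & (~(~P <-> U) xor ((V xor ~S) <-> Q)) = F & F = F
Thus S1 is false.

S2: Formalization: (S nor (~U <-> ~Q)) nor (V -> R)

~U = ~F = T
~Q = ~F = T
~U <-> ~Q = T <-> T = T
S nor (~U <-> ~Q) = F nor T = F
V -> R = F -> T = T
(S nor (~U <-> ~Q)) nor (V -> R) = F nor T = F
Hence S2 is false.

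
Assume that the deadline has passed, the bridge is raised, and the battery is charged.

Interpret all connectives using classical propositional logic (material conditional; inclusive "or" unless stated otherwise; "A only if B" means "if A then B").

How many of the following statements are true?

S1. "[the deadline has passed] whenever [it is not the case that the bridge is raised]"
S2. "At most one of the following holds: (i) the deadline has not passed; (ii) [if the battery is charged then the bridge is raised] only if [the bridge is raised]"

2

Let N = "the bridge is raised" (True), M = "the deadline has passed" (True), G = "the battery is charged" (True).

S1: In symbols: not N -> M

not N = not True = False
not N -> M = False -> True = True
Thus S1 is true.

S2: Parsed as not M nand ((G -> N) -> N)

not M = not True = False
G -> N = True -> True = True
(G -> N) -> N = True -> True = True
not M nand ((G -> N) -> N) = False nand True = True
Thus S2 is true.

Count: 2.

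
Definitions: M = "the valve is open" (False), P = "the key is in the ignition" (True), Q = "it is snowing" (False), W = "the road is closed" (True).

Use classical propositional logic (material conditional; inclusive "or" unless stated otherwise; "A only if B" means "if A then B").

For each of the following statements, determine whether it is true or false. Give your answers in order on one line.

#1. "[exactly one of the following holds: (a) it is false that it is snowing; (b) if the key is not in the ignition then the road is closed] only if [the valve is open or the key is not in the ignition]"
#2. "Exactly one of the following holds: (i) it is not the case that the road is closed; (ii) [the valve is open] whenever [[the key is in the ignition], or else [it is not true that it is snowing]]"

#1 T, #2 F

#1: Formalization: (~Q xor (~P -> W)) -> (M | ~P)

~Q = ~F = T
~P = ~T = F
~P -> W = F -> T = T
~Q xor (~P -> W) = T xor T = F
~P = ~T = F
M | ~P = F | F = F
(~Q xor (~P -> W)) -> (M | ~P) = F -> F = T
So #1 is true.

#2: This is ~W xor ((P | ~Q) -> M).

~W = ~T = F
~Q = ~F = T
P | ~Q = T | T = T
(P | ~Q) -> M = T -> F = F
~W xor ((P | ~Q) -> M) = F xor F = F
So #2 is false.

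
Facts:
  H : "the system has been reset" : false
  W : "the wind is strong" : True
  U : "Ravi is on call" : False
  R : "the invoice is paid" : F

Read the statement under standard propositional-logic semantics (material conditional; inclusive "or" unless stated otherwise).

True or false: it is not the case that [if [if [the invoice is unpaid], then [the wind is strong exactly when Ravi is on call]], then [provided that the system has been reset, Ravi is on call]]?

False

In symbols: not ((not R -> (W iff U)) -> (H -> U))

not R = not False = True
W iff U = True iff False = False
not R -> (W iff U) = True -> False = False
H -> U = False -> False = True
(not R -> (W iff U)) -> (H -> U) = False -> True = True
not ((not R -> (W iff U)) -> (H -> U)) = not True = False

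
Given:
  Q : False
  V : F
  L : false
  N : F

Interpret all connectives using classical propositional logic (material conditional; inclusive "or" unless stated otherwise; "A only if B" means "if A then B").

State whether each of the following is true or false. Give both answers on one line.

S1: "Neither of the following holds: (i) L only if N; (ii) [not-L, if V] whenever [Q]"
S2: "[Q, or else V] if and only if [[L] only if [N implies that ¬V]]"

S1: Parsed as (L -> N) nor (Q -> (V -> ~L))

L -> N = F -> F = T
~L = ~F = T
V -> ~L = F -> T = T
Q -> (V -> ~L) = F -> T = T
(L -> N) nor (Q -> (V -> ~L)) = T nor T = F
Hence S1 is false.

S2: Formalization: (Q | V) <-> (L -> (N -> ~V))

Q | V = F | F = F
~V = ~F = T
N -> ~V = F -> T = T
L -> (N -> ~V) = F -> T = T
(Q | V) <-> (L -> (N -> ~V)) = F <-> T = F
Hence S2 is false.

S1 F / S2 F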